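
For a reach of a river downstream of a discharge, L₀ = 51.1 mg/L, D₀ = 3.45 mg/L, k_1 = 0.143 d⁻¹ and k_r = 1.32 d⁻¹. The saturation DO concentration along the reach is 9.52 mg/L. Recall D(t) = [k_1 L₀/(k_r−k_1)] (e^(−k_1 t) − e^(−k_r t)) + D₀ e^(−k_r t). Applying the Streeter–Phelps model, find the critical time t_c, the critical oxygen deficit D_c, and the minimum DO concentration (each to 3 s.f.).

At the critical point dD/dt = 0, so k_1 L₀ e^(−k_1 t) = k_r D. Substituting D(t) from the Streeter–Phelps equation and solving for t gives
t_c = ln[(k_r/k_1)(1 − D₀(k_r−k_1)/(k_1 L₀))] / (k_r−k_1).
Here k_r−k_1 = 1.177 d⁻¹ and 1 − D₀(k_r−k_1)/(k_1 L₀) = 1 − 3.45×1.177/(0.143×51.1) = 0.4443, so
t_c = ln(9.231 × 0.4443) / 1.177 = 1.411 / 1.177 = 1.199 d.
L(t_c) = L₀ e^(−k_1 t_c) = 51.1 × 0.8424 = 43.05 mg/L, and at the critical point k_r D_c = k_1 L, so D_c = (0.143/1.32) × 43.05 = 4.664 mg/L.
Minimum DO = C_s − D_c = 9.52 − 4.664 = 4.856 mg/L.

t_c ≈ 1.20 d; D_c ≈ 4.66 mg/L; min DO ≈ 4.86 mg/L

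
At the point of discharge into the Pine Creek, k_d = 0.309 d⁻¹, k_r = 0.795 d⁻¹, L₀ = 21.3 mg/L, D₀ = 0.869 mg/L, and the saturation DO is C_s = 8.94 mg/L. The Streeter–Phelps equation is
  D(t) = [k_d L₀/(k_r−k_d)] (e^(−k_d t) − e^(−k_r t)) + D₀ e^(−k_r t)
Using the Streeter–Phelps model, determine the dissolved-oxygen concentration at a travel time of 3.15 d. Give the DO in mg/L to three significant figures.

DO ≈ 4.86 mg/L

k_d L₀/(k_r−k_d) = 0.309×21.3/(0.795−0.309) = 6.582/0.4860 = 13.54 mg/L.
e^(−k_d t) = e^(−0.309×3.150) = 0.3778; e^(−k_r t) = e^(−0.795×3.150) = 0.08174.
D = 13.54 × (0.3778 − 0.08174) + 0.869 × 0.08174 = 4.010 + 0.07103 = 4.081 mg/L.
DO = C_s − D = 8.94 − 4.081 = 4.859 mg/L.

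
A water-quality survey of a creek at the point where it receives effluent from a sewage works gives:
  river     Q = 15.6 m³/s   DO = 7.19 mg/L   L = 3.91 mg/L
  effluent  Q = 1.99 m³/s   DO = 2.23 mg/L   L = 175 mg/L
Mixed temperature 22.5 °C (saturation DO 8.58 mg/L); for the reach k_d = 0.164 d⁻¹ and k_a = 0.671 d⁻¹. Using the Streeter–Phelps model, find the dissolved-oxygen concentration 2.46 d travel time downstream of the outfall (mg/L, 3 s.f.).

DO ≈ 4.62 mg/L

Mixed DO = (15.6×7.19 + 1.99×2.23)/(15.6+1.99) = 116.6/17.59 = 6.629 mg/L.
Mixed L₀ = (15.6×3.91 + 1.99×175)/(17.59) = 409.2/17.59 = 23.27 mg/L.
Initial deficit D₀ = C_s − DO₀ = 8.58 − 6.629 = 1.951 mg/L.
D(2.46) = [0.164×23.27/(0.671−0.164)](e^(−0.164×2.46) − e^(−0.671×2.46)) + 1.951 e^(−0.671×2.46)
= 7.526 × (0.6680 − 0.1919) + 1.951 × 0.1919 = 3.957 mg/L.
DO = 8.58 − 3.957 = 4.623 mg/L.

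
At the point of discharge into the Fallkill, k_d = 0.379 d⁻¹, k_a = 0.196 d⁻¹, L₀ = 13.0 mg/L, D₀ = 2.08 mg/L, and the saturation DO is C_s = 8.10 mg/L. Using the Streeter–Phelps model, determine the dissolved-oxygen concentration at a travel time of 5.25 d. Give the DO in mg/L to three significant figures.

k_d L₀/(k_a−k_d) = 0.379×13.0/(0.196−0.379) = 4.927/-0.1830 = -26.92 mg/L.
e^(−k_d t) = e^(−0.379×5.250) = 0.1367; e^(−k_a t) = e^(−0.196×5.250) = 0.3574.
D = -26.92 × (0.1367 − 0.3574) + 2.08 × 0.3574 = 5.940 + 0.7433 = 6.684 mg/L.
DO = C_s − D = 8.10 − 6.684 = 1.416 mg/L.

DO ≈ 1.42 mg/L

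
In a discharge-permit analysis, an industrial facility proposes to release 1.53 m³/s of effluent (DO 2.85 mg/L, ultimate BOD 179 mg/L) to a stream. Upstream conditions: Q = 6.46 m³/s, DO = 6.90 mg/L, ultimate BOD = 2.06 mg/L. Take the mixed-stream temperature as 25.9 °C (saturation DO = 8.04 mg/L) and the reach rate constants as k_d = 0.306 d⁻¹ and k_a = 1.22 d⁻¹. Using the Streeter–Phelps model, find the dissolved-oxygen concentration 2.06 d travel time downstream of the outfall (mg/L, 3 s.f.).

DO ≈ 2.45 mg/L

Mixed DO = (6.46×6.90 + 1.53×2.85)/(6.46+1.53) = 48.93/7.990 = 6.124 mg/L.
Mixed L₀ = (6.46×2.06 + 1.53×179)/(7.990) = 287.2/7.990 = 35.94 mg/L.
Initial deficit D₀ = C_s − DO₀ = 8.04 − 6.124 = 1.916 mg/L.
D(2.06) = [0.306×35.94/(1.22−0.306)](e^(−0.306×2.06) − e^(−1.22×2.06)) + 1.916 e^(−1.22×2.06)
= 12.03 × (0.5324 − 0.08101) + 1.916 × 0.08101 = 5.587 mg/L.
DO = 8.04 − 5.587 = 2.453 mg/L.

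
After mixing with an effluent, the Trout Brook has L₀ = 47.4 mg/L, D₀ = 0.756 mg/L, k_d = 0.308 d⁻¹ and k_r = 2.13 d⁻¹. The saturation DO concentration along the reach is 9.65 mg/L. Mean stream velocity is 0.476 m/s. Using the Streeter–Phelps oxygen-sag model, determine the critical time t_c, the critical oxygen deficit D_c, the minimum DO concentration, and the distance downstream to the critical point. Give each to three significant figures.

With k_r/k_d = 6.916 and 1 − D₀(k_r−k_d)/(k_d L₀) = 0.9057,
t_c = ln(6.916 × 0.9057) / (2.13 − 0.308) = ln(6.263) / 1.822 = 1.835/1.822 = 1.007 d.
D_c = (k_d/k_r) L₀ e^(−k_d t_c) = (0.308/2.13) × 47.4 × e^(−0.308×1.007) = 0.1446 × 47.4 × 0.7333 = 5.026 mg/L.
Minimum DO = C_s − D_c = 9.65 − 5.026 = 4.624 mg/L.
x_c = v t_c = 0.476 m/s × 1.007 d × 86400 s/d = 41410 m ≈ 41.4 km.

t_c ≈ 1.01 d; D_c ≈ 5.03 mg/L; min DO ≈ 4.62 mg/L; x_c ≈ 41.4 km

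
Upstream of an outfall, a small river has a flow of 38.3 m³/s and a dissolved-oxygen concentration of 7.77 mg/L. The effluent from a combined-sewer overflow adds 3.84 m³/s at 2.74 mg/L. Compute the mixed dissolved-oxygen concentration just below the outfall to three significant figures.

7.31 mg/L

Flow-weighted mixing: C = (Q_r C_r + Q_w C_w)/(Q_r + Q_w)
= (38.3×7.77 + 3.84×2.74)/(38.3 + 3.84) = 308.1/42.14 = 7.312 mg/L.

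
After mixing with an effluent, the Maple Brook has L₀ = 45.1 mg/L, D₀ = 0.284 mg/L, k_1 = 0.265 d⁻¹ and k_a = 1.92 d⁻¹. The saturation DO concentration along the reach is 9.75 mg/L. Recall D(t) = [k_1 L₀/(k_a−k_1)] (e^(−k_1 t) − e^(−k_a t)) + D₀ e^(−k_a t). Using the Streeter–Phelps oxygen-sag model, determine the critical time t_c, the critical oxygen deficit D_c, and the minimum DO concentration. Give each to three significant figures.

With k_a/k_1 = 7.245 and 1 − D₀(k_a−k_1)/(k_1 L₀) = 0.9607,
t_c = ln(7.245 × 0.9607) / (1.92 − 0.265) = ln(6.960) / 1.655 = 1.940/1.655 = 1.172 d.
D_c = (k_1/k_a) L₀ e^(−k_1 t_c) = (0.265/1.92) × 45.1 × e^(−0.265×1.172) = 0.1380 × 45.1 × 0.7330 = 4.562 mg/L.
Minimum DO = C_s − D_c = 9.75 − 4.562 = 5.188 mg/L.

t_c ≈ 1.17 d; D_c ≈ 4.56 mg/L; min DO ≈ 5.19 mg/L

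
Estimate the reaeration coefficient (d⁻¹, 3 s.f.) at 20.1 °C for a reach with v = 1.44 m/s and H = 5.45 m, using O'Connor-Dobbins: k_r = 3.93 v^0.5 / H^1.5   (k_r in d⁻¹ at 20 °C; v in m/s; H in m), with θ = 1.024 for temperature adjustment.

k_r ≈ 0.372 d⁻¹

k_r(20) = 3.93 × 1.44^0.5 / 5.45^1.5 = 3.93 × 1.200 / 12.72 = 0.3707 d⁻¹.
k_r(20.1) = 0.3707 × 1.024^(20.1−20) = 0.3707 × 1.002 = 0.3715 d⁻¹.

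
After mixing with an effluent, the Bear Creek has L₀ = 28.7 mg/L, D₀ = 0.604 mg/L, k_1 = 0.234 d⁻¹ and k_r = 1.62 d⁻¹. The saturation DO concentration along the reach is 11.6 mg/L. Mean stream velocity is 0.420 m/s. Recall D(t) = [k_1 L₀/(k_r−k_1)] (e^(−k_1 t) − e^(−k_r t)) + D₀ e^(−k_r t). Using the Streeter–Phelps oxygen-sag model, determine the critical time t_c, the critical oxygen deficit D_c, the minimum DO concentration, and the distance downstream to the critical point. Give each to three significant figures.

With k_r/k_1 = 6.923 and 1 − D₀(k_r−k_1)/(k_1 L₀) = 0.8753,
t_c = ln(6.923 × 0.8753) / (1.62 − 0.234) = ln(6.060) / 1.386 = 1.802/1.386 = 1.300 d.
L(t_c) = L₀ e^(−k_1 t_c) = 28.7 × 0.7377 = 21.17 mg/L, and at the critical point k_r D_c = k_1 L, so D_c = (0.234/1.62) × 21.17 = 3.058 mg/L.
Minimum DO = C_s − D_c = 11.6 − 3.058 = 8.542 mg/L.
x_c = v t_c = 0.420 m/s × 1.300 d × 86400 s/d = 47170 m ≈ 47.2 km.

t_c ≈ 1.30 d; D_c ≈ 3.06 mg/L; min DO ≈ 8.54 mg/L; x_c ≈ 47.2 km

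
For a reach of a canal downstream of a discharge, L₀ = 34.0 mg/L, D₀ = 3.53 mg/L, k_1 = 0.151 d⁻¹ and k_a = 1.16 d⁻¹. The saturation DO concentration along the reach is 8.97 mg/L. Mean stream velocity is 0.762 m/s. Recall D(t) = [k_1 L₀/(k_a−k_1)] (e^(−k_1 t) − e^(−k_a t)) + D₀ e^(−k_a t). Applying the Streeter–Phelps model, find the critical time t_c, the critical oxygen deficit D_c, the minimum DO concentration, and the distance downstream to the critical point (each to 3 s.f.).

t_c ≈ 0.848 d; D_c ≈ 3.89 mg/L; min DO ≈ 5.08 mg/L; x_c ≈ 55.8 km

t_c = [1/(k_a−k_1)] ln[(k_a/k_1)(1 − D₀(k_a−k_1)/(k_1 L₀))]
= [1/(1.16−0.151)] ln[(1.16/0.151)(1 − 3.53×1.009/(0.151×34.0))]
= (1/1.009) ln[7.682 × 0.3062] = 0.9911 × ln(2.353) = 0.9911 × 0.8555 = 0.8479 d.
L(t_c) = L₀ e^(−k_1 t_c) = 34.0 × 0.8798 = 29.91 mg/L, and at the critical point k_a D_c = k_1 L, so D_c = (0.151/1.16) × 29.91 = 3.894 mg/L.
Minimum DO = C_s − D_c = 8.97 − 3.894 = 5.076 mg/L.
x_c = v t_c = 0.762 m/s × 0.8479 d × 86400 s/d = 55820 m ≈ 55.8 km.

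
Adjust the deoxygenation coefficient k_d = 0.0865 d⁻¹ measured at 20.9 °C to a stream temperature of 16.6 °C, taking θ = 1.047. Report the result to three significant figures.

k_d ≈ 0.0710 d⁻¹

k_d(T₂) = k_d(T₁) · θ^(T₂−T₁) = 0.0865 × 1.047^(16.6−20.9)
= 0.0865 × 1.047^-4.30 = 0.0865 × 0.8208 = 0.07100 d⁻¹.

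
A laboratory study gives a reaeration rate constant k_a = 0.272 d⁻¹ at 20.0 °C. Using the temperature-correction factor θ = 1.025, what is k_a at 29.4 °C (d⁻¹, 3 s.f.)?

k_a(T₂) = k_a(T₁) · θ^(T₂−T₁) = 0.272 × 1.025^(29.4−20.0)
= 0.272 × 1.025^9.40 = 0.272 × 1.261 = 0.3431 d⁻¹.

k_a ≈ 0.343 d⁻¹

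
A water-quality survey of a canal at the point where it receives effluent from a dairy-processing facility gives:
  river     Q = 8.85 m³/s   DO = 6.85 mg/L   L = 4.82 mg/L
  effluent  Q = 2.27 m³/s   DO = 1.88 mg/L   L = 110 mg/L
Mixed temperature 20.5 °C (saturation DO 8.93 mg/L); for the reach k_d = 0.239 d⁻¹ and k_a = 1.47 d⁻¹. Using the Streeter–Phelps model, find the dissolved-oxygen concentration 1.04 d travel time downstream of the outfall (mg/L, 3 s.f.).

Mixed DO = (8.85×6.85 + 2.27×1.88)/(8.85+2.27) = 64.89/11.12 = 5.835 mg/L.
Mixed L₀ = (8.85×4.82 + 2.27×110)/(11.12) = 292.4/11.12 = 26.29 mg/L.
Initial deficit D₀ = C_s − DO₀ = 8.93 − 5.835 = 3.095 mg/L.
D(1.04) = [0.239×26.29/(1.47−0.239)](e^(−0.239×1.04) − e^(−1.47×1.04)) + 3.095 e^(−1.47×1.04)
= 5.104 × (0.7799 − 0.2168) + 3.095 × 0.2168 = 3.545 mg/L.
DO = 8.93 − 3.545 = 5.385 mg/L.

DO ≈ 5.38 mg/L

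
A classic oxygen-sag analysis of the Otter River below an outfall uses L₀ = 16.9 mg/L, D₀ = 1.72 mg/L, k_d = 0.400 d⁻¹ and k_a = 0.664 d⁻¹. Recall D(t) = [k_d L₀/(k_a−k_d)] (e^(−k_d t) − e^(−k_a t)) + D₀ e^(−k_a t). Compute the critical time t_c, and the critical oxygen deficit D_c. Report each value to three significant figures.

With k_a/k_d = 1.660 and 1 − D₀(k_a−k_d)/(k_d L₀) = 0.9328,
t_c = ln(1.660 × 0.9328) / (0.664 − 0.400) = ln(1.548) / 0.2640 = 0.4373/0.2640 = 1.656 d.
L(t_c) = L₀ e^(−k_d t_c) = 16.9 × 0.5155 = 8.713 mg/L, and at the critical point k_a D_c = k_d L, so D_c = (0.400/0.664) × 8.713 = 5.249 mg/L.

t_c ≈ 1.66 d; D_c ≈ 5.25 mg/L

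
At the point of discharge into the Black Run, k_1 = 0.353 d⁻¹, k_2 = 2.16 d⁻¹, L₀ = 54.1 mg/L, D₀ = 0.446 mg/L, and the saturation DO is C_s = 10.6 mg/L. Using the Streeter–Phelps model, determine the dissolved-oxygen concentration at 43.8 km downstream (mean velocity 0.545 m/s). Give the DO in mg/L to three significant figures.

DO ≈ 4.35 mg/L

Travel time t = x/v = 43.8 km / (0.545 m/s) = 43800 m / 0.545 m/s = 80370 s = 0.9302 d.
k_1 L₀/(k_2−k_1) = 0.353×54.1/(2.16−0.353) = 19.10/1.807 = 10.57 mg/L.
e^(−k_1 t) = e^(−0.353×0.9302) = 0.7201; e^(−k_2 t) = e^(−2.16×0.9302) = 0.1341.
D = 10.57 × (0.7201 − 0.1341) + 0.446 × 0.1341 = 6.193 + 0.05981 = 6.253 mg/L.
DO = C_s − D = 10.6 − 6.253 = 4.347 mg/L.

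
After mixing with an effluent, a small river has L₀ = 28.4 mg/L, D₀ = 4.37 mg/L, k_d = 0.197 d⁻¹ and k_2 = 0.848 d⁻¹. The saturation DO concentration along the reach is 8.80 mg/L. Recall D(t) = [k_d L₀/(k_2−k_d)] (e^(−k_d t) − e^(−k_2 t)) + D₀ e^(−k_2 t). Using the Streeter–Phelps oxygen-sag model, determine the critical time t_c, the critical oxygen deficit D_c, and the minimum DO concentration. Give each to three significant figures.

t_c ≈ 1.15 d; D_c ≈ 5.26 mg/L; min DO ≈ 3.54 mg/L

t_c = [1/(k_2−k_d)] ln[(k_2/k_d)(1 − D₀(k_2−k_d)/(k_d L₀))]
= [1/(0.848−0.197)] ln[(0.848/0.197)(1 − 4.37×0.6510/(0.197×28.4))]
= (1/0.6510) ln[4.305 × 0.4915] = 1.536 × ln(2.116) = 1.536 × 0.7494 = 1.151 d.
D_c = (k_d/k_2) L₀ e^(−k_d t_c) = (0.197/0.848) × 28.4 × e^(−0.197×1.151) = 0.2323 × 28.4 × 0.7971 = 5.259 mg/L.
Minimum DO = C_s − D_c = 8.80 − 5.259 = 3.541 mg/L.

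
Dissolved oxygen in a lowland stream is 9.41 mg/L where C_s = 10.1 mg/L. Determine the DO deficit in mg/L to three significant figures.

D ≈ 0.690 mg/L

D = C_s − C = 10.1 − 9.41 = 0.690 mg/L.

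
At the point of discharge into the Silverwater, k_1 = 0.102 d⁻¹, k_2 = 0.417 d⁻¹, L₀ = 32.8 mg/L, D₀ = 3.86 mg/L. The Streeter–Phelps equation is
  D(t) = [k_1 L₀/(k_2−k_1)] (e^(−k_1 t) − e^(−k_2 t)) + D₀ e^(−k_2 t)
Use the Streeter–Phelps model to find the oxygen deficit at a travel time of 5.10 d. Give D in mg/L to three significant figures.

D ≈ 5.51 mg/L

k_1 L₀/(k_2−k_1) = 0.102×32.8/(0.417−0.102) = 3.346/0.3150 = 10.62 mg/L.
e^(−k_1 t) = e^(−0.102×5.100) = 0.5944; e^(−k_2 t) = e^(−0.417×5.100) = 0.1192.
D = 10.62 × (0.5944 − 0.1192) + 3.86 × 0.1192 = 5.047 + 0.4602 = 5.507 mg/L.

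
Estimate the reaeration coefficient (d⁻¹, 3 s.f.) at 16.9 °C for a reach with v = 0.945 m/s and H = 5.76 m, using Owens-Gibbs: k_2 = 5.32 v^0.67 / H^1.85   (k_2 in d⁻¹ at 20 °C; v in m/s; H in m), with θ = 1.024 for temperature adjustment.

k_2(20) = 5.32 × 0.945^0.67 / 5.76^1.85 = 5.32 × 0.9628 / 25.51 = 0.2008 d⁻¹.
k_2(16.9) = 0.2008 × 1.024^(16.9−20) = 0.2008 × 0.9291 = 0.1865 d⁻¹.

k_2 ≈ 0.187 d⁻¹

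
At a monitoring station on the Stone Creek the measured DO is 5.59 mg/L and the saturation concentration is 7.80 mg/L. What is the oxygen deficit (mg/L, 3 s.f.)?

D = C_s − C = 7.80 − 5.59 = 2.21 mg/L.

D ≈ 2.21 mg/L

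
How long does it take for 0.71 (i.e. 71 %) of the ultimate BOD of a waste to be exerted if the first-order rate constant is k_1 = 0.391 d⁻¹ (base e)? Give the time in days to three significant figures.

t ≈ 3.17 d

y/L₀ = 1 − e^(−k_1 t) = 0.71 ⇒ e^(−k_1 t) = 0.290
t = −ln(0.290) / 0.391 = 1.238 / 0.391 = 3.166 d.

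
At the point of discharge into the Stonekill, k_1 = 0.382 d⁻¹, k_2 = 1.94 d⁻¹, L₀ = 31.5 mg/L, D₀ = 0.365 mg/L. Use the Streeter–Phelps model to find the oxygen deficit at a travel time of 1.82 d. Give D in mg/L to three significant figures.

D ≈ 3.64 mg/L

k_1 L₀/(k_2−k_1) = 0.382×31.5/(1.94−0.382) = 12.03/1.558 = 7.723 mg/L.
e^(−k_1 t) = e^(−0.382×1.820) = 0.4990; e^(−k_2 t) = e^(−1.94×1.820) = 0.02928.
D = 7.723 × (0.4990 − 0.02928) + 0.365 × 0.02928 = 3.627 + 0.01069 = 3.638 mg/L.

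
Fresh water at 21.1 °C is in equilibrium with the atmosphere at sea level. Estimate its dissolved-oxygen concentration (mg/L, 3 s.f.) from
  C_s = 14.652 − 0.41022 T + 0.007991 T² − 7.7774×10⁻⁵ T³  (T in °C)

C_s = 14.652 − 0.41022×21.1 + 0.007991×21.1² − 7.7774×10⁻⁵×21.1³ = 8.823 mg/L.

C_s ≈ 8.82 mg/L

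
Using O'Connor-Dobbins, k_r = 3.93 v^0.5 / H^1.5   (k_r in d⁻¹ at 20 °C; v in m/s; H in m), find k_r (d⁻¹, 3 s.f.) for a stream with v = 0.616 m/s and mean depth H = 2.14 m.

k_r = 3.93 × 0.616^0.5 / 2.14^1.5 = 3.93 × 0.7849 / 3.131 = 0.9853 d⁻¹.

k_r ≈ 0.985 d⁻¹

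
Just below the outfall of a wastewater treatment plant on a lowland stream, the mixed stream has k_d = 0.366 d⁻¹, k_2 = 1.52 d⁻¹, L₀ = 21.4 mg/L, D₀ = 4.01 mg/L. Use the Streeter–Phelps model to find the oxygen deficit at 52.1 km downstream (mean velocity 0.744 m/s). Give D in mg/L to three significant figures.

Travel time t = x/v = 52.1 km / (0.744 m/s) = 52100 m / 0.744 m/s = 70030 s = 0.8105 d.
k_d L₀/(k_2−k_d) = 0.366×21.4/(1.52−0.366) = 7.832/1.154 = 6.787 mg/L.
e^(−k_d t) = e^(−0.366×0.8105) = 0.7433; e^(−k_2 t) = e^(−1.52×0.8105) = 0.2917.
D = 6.787 × (0.7433 − 0.2917) + 4.01 × 0.2917 = 3.065 + 1.170 = 4.235 mg/L.

D ≈ 4.23 mg/L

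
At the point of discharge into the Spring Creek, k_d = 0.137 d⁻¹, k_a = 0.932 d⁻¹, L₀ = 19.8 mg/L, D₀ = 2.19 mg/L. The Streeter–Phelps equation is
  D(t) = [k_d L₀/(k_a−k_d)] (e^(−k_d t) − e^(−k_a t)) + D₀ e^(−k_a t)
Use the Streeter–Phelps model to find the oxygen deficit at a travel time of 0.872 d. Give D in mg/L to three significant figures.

k_d L₀/(k_a−k_d) = 0.137×19.8/(0.932−0.137) = 2.713/0.7950 = 3.412 mg/L.
e^(−k_d t) = e^(−0.137×0.8720) = 0.8874; e^(−k_a t) = e^(−0.932×0.8720) = 0.4437.
D = 3.412 × (0.8874 − 0.4437) + 2.19 × 0.4437 = 1.514 + 0.9716 = 2.486 mg/L.

D ≈ 2.49 mg/L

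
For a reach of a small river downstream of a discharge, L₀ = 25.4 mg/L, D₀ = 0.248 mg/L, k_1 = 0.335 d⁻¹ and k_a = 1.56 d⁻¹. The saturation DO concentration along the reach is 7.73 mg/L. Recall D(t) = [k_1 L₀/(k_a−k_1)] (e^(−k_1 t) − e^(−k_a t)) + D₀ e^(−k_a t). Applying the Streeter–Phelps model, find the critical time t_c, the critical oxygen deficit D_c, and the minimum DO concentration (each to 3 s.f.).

With k_a/k_1 = 4.657 and 1 − D₀(k_a−k_1)/(k_1 L₀) = 0.9643,
t_c = ln(4.657 × 0.9643) / (1.56 − 0.335) = ln(4.490) / 1.225 = 1.502/1.225 = 1.226 d.
L(t_c) = L₀ e^(−k_1 t_c) = 25.4 × 0.6632 = 16.84 mg/L, and at the critical point k_a D_c = k_1 L, so D_c = (0.335/1.56) × 16.84 = 3.617 mg/L.
Minimum DO = C_s − D_c = 7.73 − 3.617 = 4.113 mg/L.

t_c ≈ 1.23 d; D_c ≈ 3.62 mg/L; min DO ≈ 4.11 mg/L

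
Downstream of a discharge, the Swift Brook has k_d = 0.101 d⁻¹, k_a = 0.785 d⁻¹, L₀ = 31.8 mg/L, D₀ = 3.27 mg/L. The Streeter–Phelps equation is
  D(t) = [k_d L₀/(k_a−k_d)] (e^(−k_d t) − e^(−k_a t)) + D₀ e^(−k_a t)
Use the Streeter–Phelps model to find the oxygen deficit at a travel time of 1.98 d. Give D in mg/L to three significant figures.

k_d L₀/(k_a−k_d) = 0.101×31.8/(0.785−0.101) = 3.212/0.6840 = 4.696 mg/L.
e^(−k_d t) = e^(−0.101×1.980) = 0.8187; e^(−k_a t) = e^(−0.785×1.980) = 0.2113.
D = 4.696 × (0.8187 − 0.2113) + 3.27 × 0.2113 = 2.852 + 0.6911 = 3.543 mg/L.

D ≈ 3.54 mg/L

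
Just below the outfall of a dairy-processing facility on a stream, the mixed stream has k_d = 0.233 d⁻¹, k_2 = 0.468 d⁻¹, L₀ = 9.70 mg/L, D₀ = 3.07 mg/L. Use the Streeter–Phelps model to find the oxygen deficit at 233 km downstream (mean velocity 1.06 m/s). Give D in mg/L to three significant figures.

D ≈ 3.33 mg/L

Travel time t = x/v = 233 km / (1.06 m/s) = 233000 m / 1.06 m/s = 219800 s = 2.544 d.
k_d L₀/(k_2−k_d) = 0.233×9.70/(0.468−0.233) = 2.260/0.2350 = 9.617 mg/L.
e^(−k_d t) = e^(−0.233×2.544) = 0.5528; e^(−k_2 t) = e^(−0.468×2.544) = 0.3040.
D = 9.617 × (0.5528 − 0.3040) + 3.07 × 0.3040 = 2.392 + 0.9334 = 3.326 mg/L.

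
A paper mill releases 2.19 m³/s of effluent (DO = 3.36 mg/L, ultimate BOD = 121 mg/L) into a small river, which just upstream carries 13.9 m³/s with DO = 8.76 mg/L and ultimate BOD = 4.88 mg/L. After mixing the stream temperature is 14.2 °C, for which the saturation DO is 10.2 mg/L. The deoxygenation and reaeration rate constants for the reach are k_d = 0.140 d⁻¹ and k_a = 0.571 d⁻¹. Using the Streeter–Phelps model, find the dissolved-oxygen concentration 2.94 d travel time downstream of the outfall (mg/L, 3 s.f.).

DO ≈ 6.60 mg/L

Mixed DO = (13.9×8.76 + 2.19×3.36)/(13.9+2.19) = 129.1/16.09 = 8.025 mg/L.
Mixed L₀ = (13.9×4.88 + 2.19×121)/(16.09) = 332.8/16.09 = 20.69 mg/L.
Initial deficit D₀ = C_s − DO₀ = 10.2 − 8.025 = 2.175 mg/L.
D(2.94) = [0.140×20.69/(0.571−0.140)](e^(−0.140×2.94) − e^(−0.571×2.94)) + 2.175 e^(−0.571×2.94)
= 6.719 × (0.6626 − 0.1866) + 2.175 × 0.1866 = 3.604 mg/L.
DO = 10.2 − 3.604 = 6.596 mg/L.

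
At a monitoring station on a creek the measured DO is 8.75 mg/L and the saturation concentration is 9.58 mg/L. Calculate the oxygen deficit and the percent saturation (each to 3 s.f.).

D ≈ 0.830 mg/L; 91.3 % saturation

D = C_s − C = 9.58 − 8.75 = 0.830 mg/L.
% saturation = 8.75/9.58 × 100 = 91.3 %.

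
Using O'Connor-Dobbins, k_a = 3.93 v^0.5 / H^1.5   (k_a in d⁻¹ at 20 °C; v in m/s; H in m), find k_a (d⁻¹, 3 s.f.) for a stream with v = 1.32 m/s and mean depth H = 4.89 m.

k_a ≈ 0.418 d⁻¹

k_a = 3.93 × 1.32^0.5 / 4.89^1.5 = 3.93 × 1.149 / 10.81 = 0.4176 d⁻¹.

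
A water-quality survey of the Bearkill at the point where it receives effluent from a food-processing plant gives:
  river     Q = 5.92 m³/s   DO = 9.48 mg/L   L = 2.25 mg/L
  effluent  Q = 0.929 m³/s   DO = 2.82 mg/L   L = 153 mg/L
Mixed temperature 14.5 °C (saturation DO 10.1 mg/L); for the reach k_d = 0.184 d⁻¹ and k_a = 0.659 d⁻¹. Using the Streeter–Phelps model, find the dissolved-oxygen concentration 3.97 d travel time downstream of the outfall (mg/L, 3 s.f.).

DO ≈ 6.40 mg/L

Mixed DO = (5.92×9.48 + 0.929×2.82)/(5.92+0.929) = 58.74/6.849 = 8.577 mg/L.
Mixed L₀ = (5.92×2.25 + 0.929×153)/(6.849) = 155.5/6.849 = 22.70 mg/L.
Initial deficit D₀ = C_s − DO₀ = 10.1 − 8.577 = 1.523 mg/L.
D(3.97) = [0.184×22.70/(0.659−0.184)](e^(−0.184×3.97) − e^(−0.659×3.97)) + 1.523 e^(−0.659×3.97)
= 8.792 × (0.4817 − 0.07308) + 1.523 × 0.07308 = 3.704 mg/L.
DO = 10.1 − 3.704 = 6.396 mg/L.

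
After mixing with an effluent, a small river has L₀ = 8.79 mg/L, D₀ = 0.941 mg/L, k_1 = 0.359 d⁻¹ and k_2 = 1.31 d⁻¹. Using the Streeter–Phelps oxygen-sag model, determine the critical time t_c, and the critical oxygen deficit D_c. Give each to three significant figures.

With k_2/k_1 = 3.649 and 1 − D₀(k_2−k_1)/(k_1 L₀) = 0.7164,
t_c = ln(3.649 × 0.7164) / (1.31 − 0.359) = ln(2.614) / 0.9510 = 0.9610/0.9510 = 1.010 d.
D_c = (k_1/k_2) L₀ e^(−k_1 t_c) = (0.359/1.31) × 8.79 × e^(−0.359×1.010) = 0.2740 × 8.79 × 0.6958 = 1.676 mg/L.

t_c ≈ 1.01 d; D_c ≈ 1.68 mg/L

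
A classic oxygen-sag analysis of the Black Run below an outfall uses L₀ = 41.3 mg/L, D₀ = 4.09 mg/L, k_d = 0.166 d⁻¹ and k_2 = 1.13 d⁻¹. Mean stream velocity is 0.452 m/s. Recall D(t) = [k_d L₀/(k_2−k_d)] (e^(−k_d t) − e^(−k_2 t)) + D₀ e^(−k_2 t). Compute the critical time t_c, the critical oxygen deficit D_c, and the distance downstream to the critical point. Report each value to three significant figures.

t_c ≈ 1.10 d; D_c ≈ 5.05 mg/L; x_c ≈ 43.0 km

t_c = [1/(k_2−k_d)] ln[(k_2/k_d)(1 − D₀(k_2−k_d)/(k_d L₀))]
= [1/(1.13−0.166)] ln[(1.13/0.166)(1 − 4.09×0.9640/(0.166×41.3))]
= (1/0.9640) ln[6.807 × 0.4249] = 1.037 × ln(2.892) = 1.037 × 1.062 = 1.102 d.
L(t_c) = L₀ e^(−k_d t_c) = 41.3 × 0.8329 = 34.40 mg/L, and at the critical point k_2 D_c = k_d L, so D_c = (0.166/1.13) × 34.40 = 5.053 mg/L.
x_c = v t_c = 0.452 m/s × 1.102 d × 86400 s/d = 43030 m ≈ 43.0 km.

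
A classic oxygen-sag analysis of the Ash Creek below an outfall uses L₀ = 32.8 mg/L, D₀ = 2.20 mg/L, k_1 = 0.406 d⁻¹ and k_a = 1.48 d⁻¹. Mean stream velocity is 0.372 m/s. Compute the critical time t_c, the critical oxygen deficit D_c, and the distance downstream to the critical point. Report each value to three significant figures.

t_c ≈ 1.02 d; D_c ≈ 5.94 mg/L; x_c ≈ 32.9 km

t_c = [1/(k_a−k_1)] ln[(k_a/k_1)(1 − D₀(k_a−k_1)/(k_1 L₀))]
= [1/(1.48−0.406)] ln[(1.48/0.406)(1 − 2.20×1.074/(0.406×32.8))]
= (1/1.074) ln[3.645 × 0.8226] = 0.9311 × ln(2.999) = 0.9311 × 1.098 = 1.022 d.
L(t_c) = L₀ e^(−k_1 t_c) = 32.8 × 0.6603 = 21.66 mg/L, and at the critical point k_a D_c = k_1 L, so D_c = (0.406/1.48) × 21.66 = 5.941 mg/L.
x_c = v t_c = 0.372 m/s × 1.022 d × 86400 s/d = 32860 m ≈ 32.9 km.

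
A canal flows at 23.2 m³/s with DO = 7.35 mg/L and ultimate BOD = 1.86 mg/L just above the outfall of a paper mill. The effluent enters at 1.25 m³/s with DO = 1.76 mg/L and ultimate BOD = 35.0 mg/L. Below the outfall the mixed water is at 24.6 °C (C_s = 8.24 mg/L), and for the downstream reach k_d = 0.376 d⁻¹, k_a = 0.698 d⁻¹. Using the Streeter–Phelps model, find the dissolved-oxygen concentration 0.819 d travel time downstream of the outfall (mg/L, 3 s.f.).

Mixed DO = (23.2×7.35 + 1.25×1.76)/(23.2+1.25) = 172.7/24.45 = 7.064 mg/L.
Mixed L₀ = (23.2×1.86 + 1.25×35.0)/(24.45) = 86.90/24.45 = 3.554 mg/L.
Initial deficit D₀ = C_s − DO₀ = 8.24 − 7.064 = 1.176 mg/L.
D(0.819) = [0.376×3.554/(0.698−0.376)](e^(−0.376×0.819) − e^(−0.698×0.819)) + 1.176 e^(−0.698×0.819)
= 4.150 × (0.7350 − 0.5646) + 1.176 × 0.5646 = 1.371 mg/L.
DO = 8.24 − 1.371 = 6.869 mg/L.

DO ≈ 6.87 mg/L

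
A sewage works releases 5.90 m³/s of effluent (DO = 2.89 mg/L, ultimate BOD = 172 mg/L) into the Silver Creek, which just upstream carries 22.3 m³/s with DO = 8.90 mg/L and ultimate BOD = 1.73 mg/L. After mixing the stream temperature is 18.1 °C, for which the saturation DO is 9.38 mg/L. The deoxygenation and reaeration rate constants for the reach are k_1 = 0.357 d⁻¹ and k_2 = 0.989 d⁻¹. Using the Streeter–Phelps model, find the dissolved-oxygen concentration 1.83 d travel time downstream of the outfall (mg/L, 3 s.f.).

DO ≈ 1.57 mg/L

Mixed DO = (22.3×8.90 + 5.90×2.89)/(22.3+5.90) = 215.5/28.20 = 7.643 mg/L.
Mixed L₀ = (22.3×1.73 + 5.90×172)/(28.20) = 1053/28.20 = 37.35 mg/L.
Initial deficit D₀ = C_s − DO₀ = 9.38 − 7.643 = 1.737 mg/L.
D(1.83) = [0.357×37.35/(0.989−0.357)](e^(−0.357×1.83) − e^(−0.989×1.83)) + 1.737 e^(−0.989×1.83)
= 21.10 × (0.5203 − 0.1637) + 1.737 × 0.1637 = 7.810 mg/L.
DO = 9.38 − 7.810 = 1.570 mg/L.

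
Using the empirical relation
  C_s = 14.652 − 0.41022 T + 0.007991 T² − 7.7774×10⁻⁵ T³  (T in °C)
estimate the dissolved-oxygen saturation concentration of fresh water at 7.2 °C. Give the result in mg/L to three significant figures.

C_s = 14.652 − 0.41022×7.2 + 0.007991×7.2² − 7.7774×10⁻⁵×7.2³ = 12.08 mg/L.

C_s ≈ 12.1 mg/L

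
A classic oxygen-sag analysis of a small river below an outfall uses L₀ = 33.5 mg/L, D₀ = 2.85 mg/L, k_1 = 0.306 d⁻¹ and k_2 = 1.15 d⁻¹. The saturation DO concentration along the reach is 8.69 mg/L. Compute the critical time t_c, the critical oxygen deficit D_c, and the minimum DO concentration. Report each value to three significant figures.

t_c = [1/(k_2−k_1)] ln[(k_2/k_1)(1 − D₀(k_2−k_1)/(k_1 L₀))]
= [1/(1.15−0.306)] ln[(1.15/0.306)(1 − 2.85×0.8440/(0.306×33.5))]
= (1/0.8440) ln[3.758 × 0.7653] = 1.185 × ln(2.876) = 1.185 × 1.057 = 1.252 d.
D_c = (k_1/k_2) L₀ e^(−k_1 t_c) = (0.306/1.15) × 33.5 × e^(−0.306×1.252) = 0.2661 × 33.5 × 0.6818 = 6.077 mg/L.
Minimum DO = C_s − D_c = 8.69 − 6.077 = 2.613 mg/L.

t_c ≈ 1.25 d; D_c ≈ 6.08 mg/L; min DO ≈ 2.61 mg/L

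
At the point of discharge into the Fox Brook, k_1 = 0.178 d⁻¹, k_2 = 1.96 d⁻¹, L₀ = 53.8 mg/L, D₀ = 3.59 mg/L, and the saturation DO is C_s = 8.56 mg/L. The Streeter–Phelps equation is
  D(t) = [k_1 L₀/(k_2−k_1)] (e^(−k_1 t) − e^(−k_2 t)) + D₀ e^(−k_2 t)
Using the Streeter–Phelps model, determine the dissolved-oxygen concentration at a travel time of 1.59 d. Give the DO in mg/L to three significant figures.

DO ≈ 4.59 mg/L

k_1 L₀/(k_2−k_1) = 0.178×53.8/(1.96−0.178) = 9.576/1.782 = 5.374 mg/L.
e^(−k_1 t) = e^(−0.178×1.590) = 0.7535; e^(−k_2 t) = e^(−1.96×1.590) = 0.04432.
D = 5.374 × (0.7535 − 0.04432) + 3.59 × 0.04432 = 3.811 + 0.1591 = 3.970 mg/L.
DO = C_s − D = 8.56 − 3.970 = 4.590 mg/L.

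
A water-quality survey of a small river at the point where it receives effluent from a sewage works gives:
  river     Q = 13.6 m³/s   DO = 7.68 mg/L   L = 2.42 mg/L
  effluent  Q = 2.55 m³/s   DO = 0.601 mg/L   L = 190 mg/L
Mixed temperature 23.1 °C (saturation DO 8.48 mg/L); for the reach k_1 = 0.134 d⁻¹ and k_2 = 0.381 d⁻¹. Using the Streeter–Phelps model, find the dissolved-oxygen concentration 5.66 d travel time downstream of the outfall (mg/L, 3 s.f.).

DO ≈ 2.13 mg/L

Mixed DO = (13.6×7.68 + 2.55×0.601)/(13.6+2.55) = 106.0/16.15 = 6.562 mg/L.
Mixed L₀ = (13.6×2.42 + 2.55×190)/(16.15) = 517.4/16.15 = 32.04 mg/L.
Initial deficit D₀ = C_s − DO₀ = 8.48 − 6.562 = 1.918 mg/L.
D(5.66) = [0.134×32.04/(0.381−0.134)](e^(−0.134×5.66) − e^(−0.381×5.66)) + 1.918 e^(−0.381×5.66)
= 17.38 × (0.4684 − 0.1157) + 1.918 × 0.1157 = 6.352 mg/L.
DO = 8.48 − 6.352 = 2.128 mg/L.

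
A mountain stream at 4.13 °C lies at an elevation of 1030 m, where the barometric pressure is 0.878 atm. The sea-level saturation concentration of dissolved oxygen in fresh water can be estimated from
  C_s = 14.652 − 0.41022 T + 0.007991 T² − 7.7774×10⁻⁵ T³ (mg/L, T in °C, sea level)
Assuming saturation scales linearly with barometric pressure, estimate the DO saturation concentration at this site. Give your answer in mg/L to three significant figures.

C_s ≈ 11.5 mg/L

At sea level: C_s = 14.652 − 0.41022×4.13 + 0.007991×4.13² − 7.7774×10⁻⁵×4.13³ = 13.09 mg/L.
Pressure correction: C_s' = 13.09 × 0.878 = 11.49 mg/L.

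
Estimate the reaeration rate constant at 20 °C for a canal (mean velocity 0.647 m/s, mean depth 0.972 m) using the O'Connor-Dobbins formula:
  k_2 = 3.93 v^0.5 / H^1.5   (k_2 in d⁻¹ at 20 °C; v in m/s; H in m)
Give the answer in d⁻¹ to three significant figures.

k_2 ≈ 3.30 d⁻¹

k_2 = 3.93 × 0.647^0.5 / 0.972^1.5 = 3.93 × 0.8044 / 0.9583 = 3.299 d⁻¹.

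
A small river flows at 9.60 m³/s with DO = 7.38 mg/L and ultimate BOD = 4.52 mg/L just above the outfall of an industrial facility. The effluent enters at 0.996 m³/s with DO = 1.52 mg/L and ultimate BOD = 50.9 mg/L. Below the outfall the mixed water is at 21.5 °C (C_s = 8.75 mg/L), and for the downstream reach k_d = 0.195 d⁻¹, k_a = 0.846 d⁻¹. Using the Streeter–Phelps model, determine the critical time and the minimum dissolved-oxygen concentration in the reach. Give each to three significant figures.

t_c ≈ 0.287 d; minimum DO ≈ 6.81 mg/L

Mixed DO = (9.60×7.38 + 0.996×1.52)/(9.60+0.996) = 72.36/10.60 = 6.829 mg/L.
Mixed L₀ = (9.60×4.52 + 0.996×50.9)/(10.60) = 94.09/10.60 = 8.880 mg/L.
Initial deficit D₀ = C_s − DO₀ = 8.75 − 6.829 = 1.921 mg/L.
t_c = (1/0.6510) ln[(0.846/0.195)(1 − 1.921×0.6510/(0.195×8.880))] = 1.536 × ln(1.205) = 0.2869 d.
D_c = (0.195/0.846) × 8.880 × e^(−0.195×0.2869) = 0.2305 × 8.880 × 0.9456 = 1.935 mg/L.
Minimum DO = 8.75 − 1.935 = 6.815 mg/L.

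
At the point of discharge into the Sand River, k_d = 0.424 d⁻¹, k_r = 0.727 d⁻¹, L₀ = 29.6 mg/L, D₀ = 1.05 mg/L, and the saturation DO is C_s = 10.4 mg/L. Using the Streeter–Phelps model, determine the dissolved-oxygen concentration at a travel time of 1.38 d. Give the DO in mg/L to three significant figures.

DO ≈ 2.13 mg/L

k_d L₀/(k_r−k_d) = 0.424×29.6/(0.727−0.424) = 12.55/0.3030 = 41.42 mg/L.
e^(−k_d t) = e^(−0.424×1.380) = 0.5570; e^(−k_r t) = e^(−0.727×1.380) = 0.3667.
D = 41.42 × (0.5570 − 0.3667) + 1.05 × 0.3667 = 7.885 + 0.3850 = 8.270 mg/L.
DO = C_s − D = 10.4 − 8.270 = 2.130 mg/L.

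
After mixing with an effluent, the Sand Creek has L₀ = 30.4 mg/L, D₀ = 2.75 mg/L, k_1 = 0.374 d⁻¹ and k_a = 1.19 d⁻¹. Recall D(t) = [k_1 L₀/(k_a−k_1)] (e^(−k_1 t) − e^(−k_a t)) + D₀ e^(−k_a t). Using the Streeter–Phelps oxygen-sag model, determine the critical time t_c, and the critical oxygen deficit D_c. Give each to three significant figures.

t_c ≈ 1.15 d; D_c ≈ 6.22 mg/L

At the critical point dD/dt = 0, so k_1 L₀ e^(−k_1 t) = k_a D. Substituting D(t) from the Streeter–Phelps equation and solving for t gives
t_c = ln[(k_a/k_1)(1 − D₀(k_a−k_1)/(k_1 L₀))] / (k_a−k_1).
Here k_a−k_1 = 0.8160 d⁻¹ and 1 − D₀(k_a−k_1)/(k_1 L₀) = 1 − 2.75×0.8160/(0.374×30.4) = 0.8026, so
t_c = ln(3.182 × 0.8026) / 0.8160 = 0.9376 / 0.8160 = 1.149 d.
L(t_c) = L₀ e^(−k_1 t_c) = 30.4 × 0.6507 = 19.78 mg/L, and at the critical point k_a D_c = k_1 L, so D_c = (0.374/1.19) × 19.78 = 6.217 mg/L.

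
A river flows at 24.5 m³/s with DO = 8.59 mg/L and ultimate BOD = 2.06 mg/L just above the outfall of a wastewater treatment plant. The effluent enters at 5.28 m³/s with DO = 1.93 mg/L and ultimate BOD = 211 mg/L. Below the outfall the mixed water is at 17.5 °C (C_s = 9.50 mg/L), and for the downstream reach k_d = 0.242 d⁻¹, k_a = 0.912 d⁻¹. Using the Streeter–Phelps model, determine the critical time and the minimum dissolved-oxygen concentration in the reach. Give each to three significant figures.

Mixed DO = (24.5×8.59 + 5.28×1.93)/(24.5+5.28) = 220.6/29.78 = 7.409 mg/L.
Mixed L₀ = (24.5×2.06 + 5.28×211)/(29.78) = 1165/29.78 = 39.11 mg/L.
Initial deficit D₀ = C_s − DO₀ = 9.50 − 7.409 = 2.091 mg/L.
t_c = (1/0.6700) ln[(0.912/0.242)(1 − 2.091×0.6700/(0.242×39.11))] = 1.493 × ln(3.211) = 1.741 d.
D_c = (0.242/0.912) × 39.11 × e^(−0.242×1.741) = 0.2654 × 39.11 × 0.6562 = 6.809 mg/L.
Minimum DO = 9.50 − 6.809 = 2.691 mg/L.

t_c ≈ 1.74 d; minimum DO ≈ 2.69 mg/L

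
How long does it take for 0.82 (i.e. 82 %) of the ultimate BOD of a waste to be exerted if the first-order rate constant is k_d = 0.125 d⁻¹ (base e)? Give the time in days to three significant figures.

y/L₀ = 1 − e^(−k_d t) = 0.82 ⇒ e^(−k_d t) = 0.180
t = −ln(0.180) / 0.125 = 1.715 / 0.125 = 13.72 d.

t ≈ 13.7 d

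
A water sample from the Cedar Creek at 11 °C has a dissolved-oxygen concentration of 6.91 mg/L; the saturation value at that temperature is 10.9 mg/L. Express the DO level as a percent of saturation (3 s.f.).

% saturation = C/C_s × 100 = 6.91/10.9 × 100 = 63.4 %.

63.4 % saturation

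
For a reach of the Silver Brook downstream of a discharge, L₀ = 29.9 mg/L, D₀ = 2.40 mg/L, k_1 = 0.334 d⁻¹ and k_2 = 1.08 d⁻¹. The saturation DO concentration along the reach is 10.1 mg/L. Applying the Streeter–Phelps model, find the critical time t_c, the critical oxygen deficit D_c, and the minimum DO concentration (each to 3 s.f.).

At the critical point dD/dt = 0, so k_1 L₀ e^(−k_1 t) = k_2 D. Substituting D(t) from the Streeter–Phelps equation and solving for t gives
t_c = ln[(k_2/k_1)(1 − D₀(k_2−k_1)/(k_1 L₀))] / (k_2−k_1).
Here k_2−k_1 = 0.7460 d⁻¹ and 1 − D₀(k_2−k_1)/(k_1 L₀) = 1 − 2.40×0.7460/(0.334×29.9) = 0.8207, so
t_c = ln(3.234 × 0.8207) / 0.7460 = 0.9760 / 0.7460 = 1.308 d.
D_c = (k_1/k_2) L₀ e^(−k_1 t_c) = (0.334/1.08) × 29.9 × e^(−0.334×1.308) = 0.3093 × 29.9 × 0.6460 = 5.973 mg/L.
Minimum DO = C_s − D_c = 10.1 − 5.973 = 4.127 mg/L.

t_c ≈ 1.31 d; D_c ≈ 5.97 mg/L; min DO ≈ 4.13 mg/L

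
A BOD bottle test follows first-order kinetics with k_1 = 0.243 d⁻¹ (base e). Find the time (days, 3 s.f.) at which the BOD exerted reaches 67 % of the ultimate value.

y/L₀ = 1 − e^(−k_1 t) = 0.67 ⇒ e^(−k_1 t) = 0.330
t = −ln(0.330) / 0.243 = 1.109 / 0.243 = 4.562 d.

t ≈ 4.56 d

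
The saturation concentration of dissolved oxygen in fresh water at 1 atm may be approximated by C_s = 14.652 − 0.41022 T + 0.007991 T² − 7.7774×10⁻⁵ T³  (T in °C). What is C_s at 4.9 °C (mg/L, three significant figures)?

C_s ≈ 12.8 mg/L

C_s = 14.652 − 0.41022×4.9 + 0.007991×4.9² − 7.7774×10⁻⁵×4.9³ = 12.82 mg/L.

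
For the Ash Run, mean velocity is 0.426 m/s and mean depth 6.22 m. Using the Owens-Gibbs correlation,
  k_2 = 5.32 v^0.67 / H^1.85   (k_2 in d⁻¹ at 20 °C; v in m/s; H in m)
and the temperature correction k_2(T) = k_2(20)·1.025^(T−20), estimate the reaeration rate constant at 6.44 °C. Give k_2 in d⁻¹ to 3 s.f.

k_2 ≈ 0.0731 d⁻¹

k_2(20) = 5.32 × 0.426^0.67 / 6.22^1.85 = 5.32 × 0.5646 / 29.41 = 0.1021 d⁻¹.
k_2(6.44) = 0.1021 × 1.025^(6.44−20) = 0.1021 × 0.7155 = 0.07306 d⁻¹.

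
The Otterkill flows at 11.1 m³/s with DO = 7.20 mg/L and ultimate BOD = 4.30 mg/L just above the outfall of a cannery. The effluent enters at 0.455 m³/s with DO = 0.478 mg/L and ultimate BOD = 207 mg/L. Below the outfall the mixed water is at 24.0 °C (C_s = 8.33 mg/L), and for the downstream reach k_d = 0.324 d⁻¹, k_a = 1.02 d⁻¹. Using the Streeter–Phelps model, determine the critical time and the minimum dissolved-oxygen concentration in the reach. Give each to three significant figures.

t_c ≈ 1.25 d; minimum DO ≈ 5.72 mg/L

Mixed DO = (11.1×7.20 + 0.455×0.478)/(11.1+0.455) = 80.14/11.55 = 6.935 mg/L.
Mixed L₀ = (11.1×4.30 + 0.455×207)/(11.55) = 141.9/11.55 = 12.28 mg/L.
Initial deficit D₀ = C_s − DO₀ = 8.33 − 6.935 = 1.395 mg/L.
t_c = (1/0.6960) ln[(1.02/0.324)(1 − 1.395×0.6960/(0.324×12.28))] = 1.437 × ln(2.380) = 1.246 d.
D_c = (0.324/1.02) × 12.28 × e^(−0.324×1.246) = 0.3176 × 12.28 × 0.6679 = 2.605 mg/L.
Minimum DO = 8.33 − 2.605 = 5.725 mg/L.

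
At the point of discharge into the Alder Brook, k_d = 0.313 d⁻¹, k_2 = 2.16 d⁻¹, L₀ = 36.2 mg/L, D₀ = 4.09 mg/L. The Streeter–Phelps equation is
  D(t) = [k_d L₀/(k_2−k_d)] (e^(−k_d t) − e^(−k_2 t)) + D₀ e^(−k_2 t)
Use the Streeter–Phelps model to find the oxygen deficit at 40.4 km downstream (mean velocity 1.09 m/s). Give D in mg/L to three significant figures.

D ≈ 4.55 mg/L

Travel time t = x/v = 40.4 km / (1.09 m/s) = 40400 m / 1.09 m/s = 37060 s = 0.4290 d.
k_d L₀/(k_2−k_d) = 0.313×36.2/(2.16−0.313) = 11.33/1.847 = 6.135 mg/L.
e^(−k_d t) = e^(−0.313×0.4290) = 0.8744; e^(−k_2 t) = e^(−2.16×0.4290) = 0.3959.
D = 6.135 × (0.8744 − 0.3959) + 4.09 × 0.3959 = 2.935 + 1.619 = 4.554 mg/L.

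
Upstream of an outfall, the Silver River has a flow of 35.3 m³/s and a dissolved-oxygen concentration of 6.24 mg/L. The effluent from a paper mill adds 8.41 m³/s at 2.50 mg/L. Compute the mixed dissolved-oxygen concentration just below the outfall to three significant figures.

5.52 mg/L

Flow-weighted mixing: C = (Q_r C_r + Q_w C_w)/(Q_r + Q_w)
= (35.3×6.24 + 8.41×2.50)/(35.3 + 8.41) = 241.3/43.71 = 5.520 mg/L.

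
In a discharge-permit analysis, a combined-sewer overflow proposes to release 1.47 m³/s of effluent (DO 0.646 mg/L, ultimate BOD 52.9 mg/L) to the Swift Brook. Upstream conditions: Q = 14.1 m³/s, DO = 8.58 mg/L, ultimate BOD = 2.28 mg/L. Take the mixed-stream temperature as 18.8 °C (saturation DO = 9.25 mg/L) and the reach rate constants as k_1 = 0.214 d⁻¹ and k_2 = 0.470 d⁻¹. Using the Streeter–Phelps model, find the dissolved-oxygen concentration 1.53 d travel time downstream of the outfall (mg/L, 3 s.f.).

Mixed DO = (14.1×8.58 + 1.47×0.646)/(14.1+1.47) = 121.9/15.57 = 7.831 mg/L.
Mixed L₀ = (14.1×2.28 + 1.47×52.9)/(15.57) = 109.9/15.57 = 7.059 mg/L.
Initial deficit D₀ = C_s − DO₀ = 9.25 − 7.831 = 1.419 mg/L.
D(1.53) = [0.214×7.059/(0.470−0.214)](e^(−0.214×1.53) − e^(−0.470×1.53)) + 1.419 e^(−0.470×1.53)
= 5.901 × (0.7208 − 0.4872) + 1.419 × 0.4872 = 2.070 mg/L.
DO = 9.25 − 2.070 = 7.180 mg/L.

DO ≈ 7.18 mg/L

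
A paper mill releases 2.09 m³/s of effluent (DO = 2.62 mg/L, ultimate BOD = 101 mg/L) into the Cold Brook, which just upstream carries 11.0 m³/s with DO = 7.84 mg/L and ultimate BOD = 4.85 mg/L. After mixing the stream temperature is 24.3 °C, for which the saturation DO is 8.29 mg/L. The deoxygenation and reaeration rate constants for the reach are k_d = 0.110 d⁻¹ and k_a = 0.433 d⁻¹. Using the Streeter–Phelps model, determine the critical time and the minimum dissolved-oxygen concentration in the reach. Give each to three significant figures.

Mixed DO = (11.0×7.84 + 2.09×2.62)/(11.0+2.09) = 91.72/13.09 = 7.007 mg/L.
Mixed L₀ = (11.0×4.85 + 2.09×101)/(13.09) = 264.4/13.09 = 20.20 mg/L.
Initial deficit D₀ = C_s − DO₀ = 8.29 − 7.007 = 1.283 mg/L.
t_c = (1/0.3230) ln[(0.433/0.110)(1 − 1.283×0.3230/(0.110×20.20))] = 3.096 × ln(3.202) = 3.603 d.
D_c = (0.110/0.433) × 20.20 × e^(−0.110×3.603) = 0.2540 × 20.20 × 0.6728 = 3.453 mg/L.
Minimum DO = 8.29 − 3.453 = 4.837 mg/L.

t_c ≈ 3.60 d; minimum DO ≈ 4.84 mg/L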